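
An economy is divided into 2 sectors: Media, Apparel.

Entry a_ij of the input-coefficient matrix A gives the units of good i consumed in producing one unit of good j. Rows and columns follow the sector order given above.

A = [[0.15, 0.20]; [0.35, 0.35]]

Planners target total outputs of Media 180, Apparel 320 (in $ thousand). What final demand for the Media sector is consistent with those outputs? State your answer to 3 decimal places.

d_1 = 89.000

I − A =
  [   0.85    -0.20]
  [  -0.35     0.65]
d = (I − A) x:
  d_1 = (+0.85)·180 + (-0.20)·320 = 89.000
  d_2 = (-0.35)·180 + (+0.65)·320 = 145.000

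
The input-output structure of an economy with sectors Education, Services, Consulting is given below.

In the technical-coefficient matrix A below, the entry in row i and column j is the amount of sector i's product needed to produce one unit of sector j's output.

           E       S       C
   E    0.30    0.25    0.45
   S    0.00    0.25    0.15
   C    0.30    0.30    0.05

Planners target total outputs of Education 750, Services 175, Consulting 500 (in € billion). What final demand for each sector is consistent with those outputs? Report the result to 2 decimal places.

d_E = 256.25, d_S = 56.25, d_C = 197.50

I − A =
  [   0.70    -0.25    -0.45]
  [   0.00     0.75    -0.15]
  [  -0.30    -0.30     0.95]
d = (I − A) x:
  d_E = (+0.70)·750 + (-0.25)·175 + (-0.45)·500 = 256.25
  d_S = (+0.00)·750 + (+0.75)·175 + (-0.15)·500 = 56.25
  d_C = (-0.30)·750 + (-0.30)·175 + (+0.95)·500 = 197.50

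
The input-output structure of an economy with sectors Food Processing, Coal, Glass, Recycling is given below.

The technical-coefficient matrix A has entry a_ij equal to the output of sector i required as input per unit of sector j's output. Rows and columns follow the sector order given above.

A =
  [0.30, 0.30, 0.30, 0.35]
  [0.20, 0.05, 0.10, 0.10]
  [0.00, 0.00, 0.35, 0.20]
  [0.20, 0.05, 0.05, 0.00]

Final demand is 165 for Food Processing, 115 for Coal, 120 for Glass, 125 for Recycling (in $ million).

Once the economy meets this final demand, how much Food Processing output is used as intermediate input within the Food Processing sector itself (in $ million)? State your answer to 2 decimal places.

z_FF = 187.19

I − A =
  [   0.70    -0.30    -0.30    -0.35]
  [  -0.20     0.95    -0.10    -0.10]
  [   0.00     0.00     0.65    -0.20]
  [  -0.20    -0.05    -0.05     1.00]
Compute the cofactors C_ij = (−1)^(i+j)·(3×3 minor ij) of I−A; the adjugate is their transpose:
adj(I−A) = Cᵀ =
  [ 0.603750   0.206375   0.333375   0.298625]
  [ 0.145000   0.390500   0.136000   0.117000]
  [ 0.040000   0.019000   0.525500   0.121000]
  [ 0.130000   0.061750   0.099750   0.393250]
det(I−A) = Σ_j (I−A)_1j·C_1j = (0.70)(0.603750) + (-0.30)(0.145000) + (-0.30)(0.040000) + (-0.35)(0.130000) = 0.321625
(I − A)⁻¹ = adj(I−A) / det(I−A) ≈
  [   1.8772     0.6417     1.0365     0.9285]
  [   0.4508     1.2141     0.4229     0.3638]
  [   0.1244     0.0591     1.6339     0.3762]
  [   0.4042     0.1920     0.3101     1.2227]
First solve x = (I − A)⁻¹ d = adj(I−A)·d / det(I−A); in particular x_F = (0.603750·165 + 0.206375·115 + 0.333375·120 + 0.298625·125) / 0.321625 = 200.685 / 0.321625 ≈ 623.9720.
Intermediate flow from F to F: z_FF = a_FF · x_F = 0.30 × 200.685 / 0.321625 = 60.2055 / 0.321625 ≈ 187.19.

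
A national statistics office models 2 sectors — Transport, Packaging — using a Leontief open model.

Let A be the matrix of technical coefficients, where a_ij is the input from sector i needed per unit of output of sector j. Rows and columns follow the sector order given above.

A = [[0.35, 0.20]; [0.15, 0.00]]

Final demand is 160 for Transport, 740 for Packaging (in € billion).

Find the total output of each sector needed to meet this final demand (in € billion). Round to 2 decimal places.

I − A =
  [   0.65    -0.20]
  [  -0.15     1.00]
det(I−A) = (0.65)(1.00) − (-0.20)(-0.15) = 0.6200
adj(I−A) = [[1.00, 0.20], [0.15, 0.65]]
(I − A)⁻¹ = adj(I−A) / det(I−A) ≈
  [   1.6129     0.3226]
  [   0.2419     1.0484]
x = (I − A)⁻¹ d = adj(I−A)·d / det(I−A), with det(I−A) = 0.6200:
  x_T = (1.00·160 + 0.20·740) / 0.6200 = 308.00 / 0.6200 ≈ 496.77
  x_P = (0.15·160 + 0.65·740) / 0.6200 = 505.00 / 0.6200 ≈ 814.52

x_T = 496.77, x_P = 814.52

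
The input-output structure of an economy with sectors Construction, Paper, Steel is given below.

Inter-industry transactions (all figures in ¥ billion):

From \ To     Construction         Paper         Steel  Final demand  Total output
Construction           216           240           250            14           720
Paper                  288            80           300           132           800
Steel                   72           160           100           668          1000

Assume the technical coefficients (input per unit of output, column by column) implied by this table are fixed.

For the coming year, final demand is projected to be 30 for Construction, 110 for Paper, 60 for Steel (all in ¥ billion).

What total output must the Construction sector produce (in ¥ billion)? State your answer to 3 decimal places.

Technical coefficients a_ij = z_ij / X_j:
  a_11 = 216/720 = 0.30, a_21 = 288/720 = 0.40, a_31 = 72/720 = 0.10
  a_12 = 240/800 = 0.30, a_22 = 80/800 = 0.10, a_32 = 160/800 = 0.20
  a_13 = 250/1000 = 0.25, a_23 = 300/1000 = 0.30, a_33 = 100/1000 = 0.10
I − A =
  [   0.70    -0.30    -0.25]
  [  -0.40     0.90    -0.30]
  [  -0.10    -0.20     0.90]
Cofactors of I−A, C_ij = (−1)^(i+j)·(minor ij) (rows/columns in the sector order above):
  C_11 = (0.90)(0.90) − (-0.30)(-0.20) = 0.7500
  C_12 = −[(-0.40)(0.90) − (-0.30)(-0.10)] = 0.3900
  C_13 = (-0.40)(-0.20) − (0.90)(-0.10) = 0.1700
  C_21 = −[(-0.30)(0.90) − (-0.25)(-0.20)] = 0.3200
  C_22 = (0.70)(0.90) − (-0.25)(-0.10) = 0.6050
  C_23 = −[(0.70)(-0.20) − (-0.30)(-0.10)] = 0.1700
  C_31 = (-0.30)(-0.30) − (-0.25)(0.90) = 0.3150
  C_32 = −[(0.70)(-0.30) − (-0.25)(-0.40)] = 0.3100
  C_33 = (0.70)(0.90) − (-0.30)(-0.40) = 0.5100
det(I−A) = Σ_j (I−A)_1j·C_1j = (0.70)(0.7500) + (-0.30)(0.3900) + (-0.25)(0.1700) = 0.3655
adj(I−A) = Cᵀ =
  [ 0.7500   0.3200   0.3150]
  [ 0.3900   0.6050   0.3100]
  [ 0.1700   0.1700   0.5100]
(I − A)⁻¹ = adj(I−A) / det(I−A) ≈
  [   2.0520     0.8755     0.8618]
  [   1.0670     1.6553     0.8482]
  [   0.4651     0.4651     1.3953]
x = (I − A)⁻¹ d = adj(I−A)·d / det(I−A), with det(I−A) = 0.3655:
  x_1 = (0.7500·30 + 0.3200·110 + 0.3150·60) / 0.3655 = 76.60 / 0.3655 ≈ 209.576
  x_2 = (0.3900·30 + 0.6050·110 + 0.3100·60) / 0.3655 = 96.85 / 0.3655 ≈ 264.979
  x_3 = (0.1700·30 + 0.1700·110 + 0.5100·60) / 0.3655 = 54.40 / 0.3655 ≈ 148.837

x_1 = 209.576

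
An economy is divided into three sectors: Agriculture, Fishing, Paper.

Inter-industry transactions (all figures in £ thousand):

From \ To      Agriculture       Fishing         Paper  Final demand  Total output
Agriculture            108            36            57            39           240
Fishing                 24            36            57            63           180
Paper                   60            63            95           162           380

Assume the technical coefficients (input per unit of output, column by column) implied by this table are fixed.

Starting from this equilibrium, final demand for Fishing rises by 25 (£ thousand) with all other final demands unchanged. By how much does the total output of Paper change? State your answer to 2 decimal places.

Technical coefficients a_ij = z_ij / X_j:
  a_AA = 108/240 = 0.45, a_FA = 24/240 = 0.10, a_PA = 60/240 = 0.25
  a_AF = 36/180 = 0.20, a_FF = 36/180 = 0.20, a_PF = 63/180 = 0.35
  a_AP = 57/380 = 0.15, a_FP = 57/380 = 0.15, a_PP = 95/380 = 0.25
I − A =
  [   0.55    -0.20    -0.15]
  [  -0.10     0.80    -0.15]
  [  -0.25    -0.35     0.75]
Cofactors of I−A, C_ij = (−1)^(i+j)·(minor ij) (rows/columns in the sector order above):
  C_11 = (0.80)(0.75) − (-0.15)(-0.35) = 0.5475
  C_12 = −[(-0.10)(0.75) − (-0.15)(-0.25)] = 0.1125
  C_13 = (-0.10)(-0.35) − (0.80)(-0.25) = 0.2350
  C_21 = −[(-0.20)(0.75) − (-0.15)(-0.35)] = 0.2025
  C_22 = (0.55)(0.75) − (-0.15)(-0.25) = 0.3750
  C_23 = −[(0.55)(-0.35) − (-0.20)(-0.25)] = 0.2425
  C_31 = (-0.20)(-0.15) − (-0.15)(0.80) = 0.1500
  C_32 = −[(0.55)(-0.15) − (-0.15)(-0.10)] = 0.0975
  C_33 = (0.55)(0.80) − (-0.20)(-0.10) = 0.4200
det(I−A) = Σ_j (I−A)_1j·C_1j = (0.55)(0.5475) + (-0.20)(0.1125) + (-0.15)(0.2350) = 0.243375
adj(I−A) = Cᵀ =
  [ 0.5475   0.2025   0.1500]
  [ 0.1125   0.3750   0.0975]
  [ 0.2350   0.2425   0.4200]
(I − A)⁻¹ = adj(I−A) / det(I−A) ≈
  [   2.2496     0.8320     0.6163]
  [   0.4622     1.5408     0.4006]
  [   0.9656     0.9964     1.7257]
Δx = (I − A)⁻¹ Δd with Δd having +25 in the Fishing component and 0 elsewhere.
So Δx_P = L_PF · (+25), where L_PF = adj(I−A)_PF / det(I−A) = 0.2425 / 0.243375.
Δx_P = 0.2425 × (+25) / 0.243375 = 6.0625 / 0.243375 ≈ 24.91.

Δx_P = 24.91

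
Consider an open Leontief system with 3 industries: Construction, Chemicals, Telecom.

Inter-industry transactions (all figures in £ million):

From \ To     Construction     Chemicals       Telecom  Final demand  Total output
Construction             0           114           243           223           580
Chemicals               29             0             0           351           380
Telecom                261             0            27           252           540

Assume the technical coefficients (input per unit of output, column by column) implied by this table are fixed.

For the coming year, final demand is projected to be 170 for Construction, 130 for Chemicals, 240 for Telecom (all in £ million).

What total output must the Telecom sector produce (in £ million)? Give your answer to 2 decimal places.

Technical coefficients a_ij = z_ij / X_j:
  a_11 = 0/580 = 0.00, a_21 = 29/580 = 0.05, a_31 = 261/580 = 0.45
  a_12 = 114/380 = 0.30, a_22 = 0/380 = 0.00, a_32 = 0/380 = 0.00
  a_13 = 243/540 = 0.45, a_23 = 0/540 = 0.00, a_33 = 27/540 = 0.05
I − A =
  [   1.00    -0.30    -0.45]
  [  -0.05     1.00     0.00]
  [  -0.45     0.00     0.95]
Cofactors of I−A, C_ij = (−1)^(i+j)·(minor ij) (rows/columns in the sector order above):
  C_11 = (1.00)(0.95) − (0.00)(0.00) = 0.9500
  C_12 = −[(-0.05)(0.95) − (0.00)(-0.45)] = 0.0475
  C_13 = (-0.05)(0.00) − (1.00)(-0.45) = 0.4500
  C_21 = −[(-0.30)(0.95) − (-0.45)(0.00)] = 0.2850
  C_22 = (1.00)(0.95) − (-0.45)(-0.45) = 0.7475
  C_23 = −[(1.00)(0.00) − (-0.30)(-0.45)] = 0.1350
  C_31 = (-0.30)(0.00) − (-0.45)(1.00) = 0.4500
  C_32 = −[(1.00)(0.00) − (-0.45)(-0.05)] = 0.0225
  C_33 = (1.00)(1.00) − (-0.30)(-0.05) = 0.9850
det(I−A) = Σ_j (I−A)_1j·C_1j = (1.00)(0.9500) + (-0.30)(0.0475) + (-0.45)(0.4500) = 0.73325
adj(I−A) = Cᵀ =
  [ 0.9500   0.2850   0.4500]
  [ 0.0475   0.7475   0.0225]
  [ 0.4500   0.1350   0.9850]
(I − A)⁻¹ = adj(I−A) / det(I−A) ≈
  [   1.2956     0.3887     0.6137]
  [   0.0648     1.0194     0.0307]
  [   0.6137     0.1841     1.3433]
x = (I − A)⁻¹ d = adj(I−A)·d / det(I−A), with det(I−A) = 0.73325:
  x_1 = (0.9500·170 + 0.2850·130 + 0.4500·240) / 0.73325 = 306.55 / 0.73325 ≈ 418.07
  x_2 = (0.0475·170 + 0.7475·130 + 0.0225·240) / 0.73325 = 110.65 / 0.73325 ≈ 150.90
  x_3 = (0.4500·170 + 0.1350·130 + 0.9850·240) / 0.73325 = 330.45 / 0.73325 ≈ 450.66

x_3 = 450.66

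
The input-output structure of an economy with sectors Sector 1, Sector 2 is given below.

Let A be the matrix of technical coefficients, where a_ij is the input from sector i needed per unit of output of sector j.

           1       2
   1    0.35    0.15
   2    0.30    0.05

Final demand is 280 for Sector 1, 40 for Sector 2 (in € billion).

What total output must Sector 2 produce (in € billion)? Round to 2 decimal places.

I − A =
  [   0.65    -0.15]
  [  -0.30     0.95]
det(I−A) = (0.65)(0.95) − (-0.15)(-0.30) = 0.5725
adj(I−A) = [[0.95, 0.15], [0.30, 0.65]]
(I − A)⁻¹ = adj(I−A) / det(I−A) ≈
  [   1.6594     0.2620]
  [   0.5240     1.1354]
x = (I − A)⁻¹ d = adj(I−A)·d / det(I−A), with det(I−A) = 0.5725:
  x_1 = (0.95·280 + 0.15·40) / 0.5725 = 272.00 / 0.5725 ≈ 475.11
  x_2 = (0.30·280 + 0.65·40) / 0.5725 = 110.00 / 0.5725 ≈ 192.14

x_2 = 192.14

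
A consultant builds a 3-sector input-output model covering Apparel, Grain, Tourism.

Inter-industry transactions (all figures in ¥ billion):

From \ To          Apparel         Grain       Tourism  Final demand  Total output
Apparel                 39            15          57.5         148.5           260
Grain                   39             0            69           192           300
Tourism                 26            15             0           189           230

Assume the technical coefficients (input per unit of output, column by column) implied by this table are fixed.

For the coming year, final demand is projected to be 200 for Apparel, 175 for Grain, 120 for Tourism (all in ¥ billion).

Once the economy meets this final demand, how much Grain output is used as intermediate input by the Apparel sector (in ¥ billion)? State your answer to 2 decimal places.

Technical coefficients a_ij = z_ij / X_j:
  a_AA = 39/260 = 0.15, a_GA = 39/260 = 0.15, a_TA = 26/260 = 0.10
  a_AG = 15/300 = 0.05, a_GG = 0/300 = 0.00, a_TG = 15/300 = 0.05
  a_AT = 57.5/230 = 0.25, a_GT = 69/230 = 0.30, a_TT = 0/230 = 0.00
I − A =
  [   0.85    -0.05    -0.25]
  [  -0.15     1.00    -0.30]
  [  -0.10    -0.05     1.00]
Cofactors of I−A, C_ij = (−1)^(i+j)·(minor ij) (rows/columns in the sector order above):
  C_11 = (1.00)(1.00) − (-0.30)(-0.05) = 0.9850
  C_12 = −[(-0.15)(1.00) − (-0.30)(-0.10)] = 0.1800
  C_13 = (-0.15)(-0.05) − (1.00)(-0.10) = 0.1075
  C_21 = −[(-0.05)(1.00) − (-0.25)(-0.05)] = 0.0625
  C_22 = (0.85)(1.00) − (-0.25)(-0.10) = 0.8250
  C_23 = −[(0.85)(-0.05) − (-0.05)(-0.10)] = 0.0475
  C_31 = (-0.05)(-0.30) − (-0.25)(1.00) = 0.2650
  C_32 = −[(0.85)(-0.30) − (-0.25)(-0.15)] = 0.2925
  C_33 = (0.85)(1.00) − (-0.05)(-0.15) = 0.8425
det(I−A) = Σ_j (I−A)_1j·C_1j = (0.85)(0.9850) + (-0.05)(0.1800) + (-0.25)(0.1075) = 0.801375
adj(I−A) = Cᵀ =
  [ 0.9850   0.0625   0.2650]
  [ 0.1800   0.8250   0.2925]
  [ 0.1075   0.0475   0.8425]
(I − A)⁻¹ = adj(I−A) / det(I−A) ≈
  [   1.2291     0.0780     0.3307]
  [   0.2246     1.0295     0.3650]
  [   0.1341     0.0593     1.0513]
First solve x = (I − A)⁻¹ d = adj(I−A)·d / det(I−A); in particular x_A = (0.9850·200 + 0.0625·175 + 0.2650·120) / 0.801375 = 239.7375 / 0.801375 ≈ 299.1577.
Intermediate flow from G to A: z_GA = a_GA · x_A = 0.15 × 239.7375 / 0.801375 = 35.960625 / 0.801375 ≈ 44.87.

z_GA = 44.87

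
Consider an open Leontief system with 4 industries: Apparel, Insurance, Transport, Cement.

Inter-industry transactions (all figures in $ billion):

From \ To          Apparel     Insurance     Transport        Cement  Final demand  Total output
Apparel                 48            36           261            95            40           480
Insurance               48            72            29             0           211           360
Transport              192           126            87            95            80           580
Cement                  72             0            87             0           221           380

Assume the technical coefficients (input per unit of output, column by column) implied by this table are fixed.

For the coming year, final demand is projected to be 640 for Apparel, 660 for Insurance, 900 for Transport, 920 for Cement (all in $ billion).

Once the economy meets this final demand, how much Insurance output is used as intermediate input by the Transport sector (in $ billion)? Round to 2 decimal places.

z_IT = 191.56

Technical coefficients a_ij = z_ij / X_j:
  a_AA = 48/480 = 0.10, a_IA = 48/480 = 0.10, a_TA = 192/480 = 0.40, a_CA = 72/480 = 0.15
  a_AI = 36/360 = 0.10, a_II = 72/360 = 0.20, a_TI = 126/360 = 0.35, a_CI = 0/360 = 0.00
  a_AT = 261/580 = 0.45, a_IT = 29/580 = 0.05, a_TT = 87/580 = 0.15, a_CT = 87/580 = 0.15
  a_AC = 95/380 = 0.25, a_IC = 0/380 = 0.00, a_TC = 95/380 = 0.25, a_CC = 0/380 = 0.00
I − A =
  [   0.90    -0.10    -0.45    -0.25]
  [  -0.10     0.80    -0.05     0.00]
  [  -0.40    -0.35     0.85    -0.25]
  [  -0.15     0.00    -0.15     1.00]
Compute the cofactors C_ij = (−1)^(i+j)·(3×3 minor ij) of I−A; the adjugate is their transpose:
adj(I−A) = Cᵀ =
  [ 0.632500   0.251875   0.395000   0.256875]
  [ 0.103125   0.487500   0.091875   0.048750]
  [ 0.385000   0.345625   0.680000   0.266250]
  [ 0.152625   0.089625   0.161250   0.426000]
det(I−A) = Σ_j (I−A)_1j·C_1j = (0.90)(0.632500) + (-0.10)(0.103125) + (-0.45)(0.385000) + (-0.25)(0.152625) = 0.34753125
(I − A)⁻¹ = adj(I−A) / det(I−A) ≈
  [   1.8200     0.7248     1.1366     0.7391]
  [   0.2967     1.4028     0.2644     0.1403]
  [   1.1078     0.9945     1.9567     0.7661]
  [   0.4392     0.2579     0.4640     1.2258]
First solve x = (I − A)⁻¹ d = adj(I−A)·d / det(I−A); in particular x_T = (0.385000·640 + 0.345625·660 + 0.680000·900 + 0.266250·920) / 0.34753125 = 1331.4625 / 0.34753125 ≈ 3831.2022.
Intermediate flow from I to T: z_IT = a_IT · x_T = 0.05 × 1331.4625 / 0.34753125 = 66.573125 / 0.34753125 ≈ 191.56.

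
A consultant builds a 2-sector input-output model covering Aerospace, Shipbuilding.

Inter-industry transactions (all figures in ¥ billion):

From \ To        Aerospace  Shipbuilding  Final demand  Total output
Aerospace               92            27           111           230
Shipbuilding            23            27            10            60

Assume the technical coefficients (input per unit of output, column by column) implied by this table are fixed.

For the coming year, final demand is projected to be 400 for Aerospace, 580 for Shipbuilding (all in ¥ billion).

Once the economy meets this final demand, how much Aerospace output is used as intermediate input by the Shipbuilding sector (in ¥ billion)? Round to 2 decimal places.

Technical coefficients a_ij = z_ij / X_j:
  a_AA = 92/230 = 0.40, a_SA = 23/230 = 0.10
  a_AS = 27/60 = 0.45, a_SS = 27/60 = 0.45
I − A =
  [   0.60    -0.45]
  [  -0.10     0.55]
det(I−A) = (0.60)(0.55) − (-0.45)(-0.10) = 0.2850
adj(I−A) = [[0.55, 0.45], [0.10, 0.60]]
(I − A)⁻¹ = adj(I−A) / det(I−A) ≈
  [   1.9298     1.5789]
  [   0.3509     2.1053]
First solve x = (I − A)⁻¹ d = adj(I−A)·d / det(I−A); in particular x_S = (0.10·400 + 0.60·580) / 0.2850 = 388.00 / 0.2850 ≈ 1361.4035.
Intermediate flow from A to S: z_AS = a_AS · x_S = 0.45 × 388.00 / 0.2850 = 174.60 / 0.2850 ≈ 612.63.

z_AS = 612.63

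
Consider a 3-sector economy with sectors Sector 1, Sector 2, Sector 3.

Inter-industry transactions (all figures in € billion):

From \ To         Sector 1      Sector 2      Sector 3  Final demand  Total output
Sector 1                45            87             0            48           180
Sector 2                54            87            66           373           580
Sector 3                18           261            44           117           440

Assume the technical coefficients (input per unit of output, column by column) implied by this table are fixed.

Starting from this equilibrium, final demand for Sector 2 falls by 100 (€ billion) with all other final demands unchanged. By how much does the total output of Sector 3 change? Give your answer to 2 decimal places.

Δx_3 = -73.38

Technical coefficients a_ij = z_ij / X_j:
  a_11 = 45/180 = 0.25, a_21 = 54/180 = 0.30, a_31 = 18/180 = 0.10
  a_12 = 87/580 = 0.15, a_22 = 87/580 = 0.15, a_32 = 261/580 = 0.45
  a_13 = 0/440 = 0.00, a_23 = 66/440 = 0.15, a_33 = 44/440 = 0.10
I − A =
  [   0.75    -0.15     0.00]
  [  -0.30     0.85    -0.15]
  [  -0.10    -0.45     0.90]
Cofactors of I−A, C_ij = (−1)^(i+j)·(minor ij) (rows/columns in the sector order above):
  C_11 = (0.85)(0.90) − (-0.15)(-0.45) = 0.6975
  C_12 = −[(-0.30)(0.90) − (-0.15)(-0.10)] = 0.2850
  C_13 = (-0.30)(-0.45) − (0.85)(-0.10) = 0.2200
  C_21 = −[(-0.15)(0.90) − (0.00)(-0.45)] = 0.1350
  C_22 = (0.75)(0.90) − (0.00)(-0.10) = 0.6750
  C_23 = −[(0.75)(-0.45) − (-0.15)(-0.10)] = 0.3525
  C_31 = (-0.15)(-0.15) − (0.00)(0.85) = 0.0225
  C_32 = −[(0.75)(-0.15) − (0.00)(-0.30)] = 0.1125
  C_33 = (0.75)(0.85) − (-0.15)(-0.30) = 0.5925
det(I−A) = Σ_j (I−A)_1j·C_1j = (0.75)(0.6975) + (-0.15)(0.2850) + (0.00)(0.2200) = 0.480375
adj(I−A) = Cᵀ =
  [ 0.6975   0.1350   0.0225]
  [ 0.2850   0.6750   0.1125]
  [ 0.2200   0.3525   0.5925]
(I − A)⁻¹ = adj(I−A) / det(I−A) ≈
  [   1.4520     0.2810     0.0468]
  [   0.5933     1.4052     0.2342]
  [   0.4580     0.7338     1.2334]
Δx = (I − A)⁻¹ Δd with Δd having -100 in the Sector 2 component and 0 elsewhere.
So Δx_3 = L_32 · (-100), where L_32 = adj(I−A)_32 / det(I−A) = 0.3525 / 0.480375.
Δx_3 = 0.3525 × (-100) / 0.480375 = -35.25 / 0.480375 ≈ -73.38.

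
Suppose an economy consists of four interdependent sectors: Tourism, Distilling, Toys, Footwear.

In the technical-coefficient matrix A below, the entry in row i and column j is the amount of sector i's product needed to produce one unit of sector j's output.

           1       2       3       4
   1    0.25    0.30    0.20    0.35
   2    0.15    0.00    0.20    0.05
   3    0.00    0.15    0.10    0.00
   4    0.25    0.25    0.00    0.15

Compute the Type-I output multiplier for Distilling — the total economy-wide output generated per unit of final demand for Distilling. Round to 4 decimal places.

I − A =
  [   0.75    -0.30    -0.20    -0.35]
  [  -0.15     1.00    -0.20    -0.05]
  [   0.00    -0.15     0.90     0.00]
  [  -0.25    -0.25     0.00     0.85]
Compute the cofactors C_ij = (−1)^(i+j)·(3×3 minor ij) of I−A; the adjugate is their transpose:
adj(I−A) = Cᵀ =
  [ 0.72825   0.33375   0.23600   0.31950]
  [ 0.12600   0.49500   0.13800   0.08100]
  [ 0.02100   0.08250   0.48550   0.01350]
  [ 0.25125   0.24375   0.11000   0.60750]
det(I−A) = Σ_j (I−A)_1j·C_1j = (0.75)(0.72825) + (-0.30)(0.12600) + (-0.20)(0.02100) + (-0.35)(0.25125) = 0.41625
(I − A)⁻¹ = adj(I−A) / det(I−A) ≈
  [   1.74955     0.80180     0.56697     0.76757]
  [   0.30270     1.18919     0.33153     0.19459]
  [   0.05045     0.19820     1.16637     0.03243]
  [   0.60360     0.58559     0.26426     1.45946]
The output multiplier for sector j is the column-j sum of the Leontief inverse (I − A)⁻¹ = adj(I−A) / det(I−A).
Column 2 of adj(I−A): (0.33375, 0.49500, 0.08250, 0.24375); det(I−A) = 0.41625.
m_2 = (0.33375 + 0.49500 + 0.08250 + 0.24375) / 0.41625 = 1.155 / 0.41625 ≈ 2.7748.

m_2 = 2.7748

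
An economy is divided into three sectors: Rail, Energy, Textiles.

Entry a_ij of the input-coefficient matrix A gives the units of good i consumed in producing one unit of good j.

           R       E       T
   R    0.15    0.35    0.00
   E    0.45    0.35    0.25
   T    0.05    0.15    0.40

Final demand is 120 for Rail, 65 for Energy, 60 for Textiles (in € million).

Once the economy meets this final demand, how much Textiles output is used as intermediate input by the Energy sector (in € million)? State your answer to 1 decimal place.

z_TE = 59.6

I − A =
  [   0.85    -0.35     0.00]
  [  -0.45     0.65    -0.25]
  [  -0.05    -0.15     0.60]
Cofactors of I−A, C_ij = (−1)^(i+j)·(minor ij) (rows/columns in the sector order above):
  C_11 = (0.65)(0.60) − (-0.25)(-0.15) = 0.3525
  C_12 = −[(-0.45)(0.60) − (-0.25)(-0.05)] = 0.2825
  C_13 = (-0.45)(-0.15) − (0.65)(-0.05) = 0.1000
  C_21 = −[(-0.35)(0.60) − (0.00)(-0.15)] = 0.2100
  C_22 = (0.85)(0.60) − (0.00)(-0.05) = 0.5100
  C_23 = −[(0.85)(-0.15) − (-0.35)(-0.05)] = 0.1450
  C_31 = (-0.35)(-0.25) − (0.00)(0.65) = 0.0875
  C_32 = −[(0.85)(-0.25) − (0.00)(-0.45)] = 0.2125
  C_33 = (0.85)(0.65) − (-0.35)(-0.45) = 0.3950
det(I−A) = Σ_j (I−A)_1j·C_1j = (0.85)(0.3525) + (-0.35)(0.2825) + (0.00)(0.1000) = 0.20075
adj(I−A) = Cᵀ =
  [ 0.3525   0.2100   0.0875]
  [ 0.2825   0.5100   0.2125]
  [ 0.1000   0.1450   0.3950]
(I − A)⁻¹ = adj(I−A) / det(I−A) ≈
  [   1.7559     1.0461     0.4359]
  [   1.4072     2.5405     1.0585]
  [   0.4981     0.7223     1.9676]
First solve x = (I − A)⁻¹ d = adj(I−A)·d / det(I−A); in particular x_E = (0.2825·120 + 0.5100·65 + 0.2125·60) / 0.20075 = 79.80 / 0.20075 ≈ 397.509.
Intermediate flow from T to E: z_TE = a_TE · x_E = 0.15 × 79.80 / 0.20075 = 11.97 / 0.20075 ≈ 59.6.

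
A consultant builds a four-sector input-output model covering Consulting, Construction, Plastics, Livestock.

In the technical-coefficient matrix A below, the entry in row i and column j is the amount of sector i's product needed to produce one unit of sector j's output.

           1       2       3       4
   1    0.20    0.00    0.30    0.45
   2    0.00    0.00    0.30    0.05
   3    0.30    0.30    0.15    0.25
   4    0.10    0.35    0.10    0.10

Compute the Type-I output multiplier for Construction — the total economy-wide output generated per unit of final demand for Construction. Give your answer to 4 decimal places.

m_2 = 3.6807

I − A =
  [   0.80     0.00    -0.30    -0.45]
  [   0.00     1.00    -0.30    -0.05]
  [  -0.30    -0.30     0.85    -0.25]
  [  -0.10    -0.35    -0.10     0.90]
Compute the cofactors C_ij = (−1)^(i+j)·(3×3 minor ij) of I−A; the adjugate is their transpose:
adj(I−A) = Cᵀ =
  [ 0.616375   0.254625   0.357000   0.421500]
  [ 0.094250   0.451750   0.208000   0.130000]
  [ 0.291250   0.319750   0.661000   0.347000]
  [ 0.137500   0.239500   0.194000   0.518000]
det(I−A) = Σ_j (I−A)_1j·C_1j = (0.80)(0.616375) + (0.00)(0.094250) + (-0.30)(0.291250) + (-0.45)(0.137500) = 0.34385
(I − A)⁻¹ = adj(I−A) / det(I−A) ≈
  [   1.79257     0.74051     1.03824     1.22583]
  [   0.27410     1.31380     0.60491     0.37807]
  [   0.84703     0.92991     1.92235     1.00916]
  [   0.39988     0.69652     0.56420     1.50647]
The output multiplier for sector j is the column-j sum of the Leontief inverse (I − A)⁻¹ = adj(I−A) / det(I−A).
Column 2 of adj(I−A): (0.254625, 0.451750, 0.319750, 0.239500); det(I−A) = 0.34385.
m_2 = (0.254625 + 0.451750 + 0.319750 + 0.239500) / 0.34385 = 1.265625 / 0.34385 ≈ 3.6807.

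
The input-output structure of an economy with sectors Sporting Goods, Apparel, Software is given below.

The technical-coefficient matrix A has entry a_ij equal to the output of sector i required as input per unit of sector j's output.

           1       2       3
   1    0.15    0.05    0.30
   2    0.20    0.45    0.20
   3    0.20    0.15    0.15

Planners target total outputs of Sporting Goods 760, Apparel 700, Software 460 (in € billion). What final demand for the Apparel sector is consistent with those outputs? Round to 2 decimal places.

d_2 = 141.00

I − A =
  [   0.85    -0.05    -0.30]
  [  -0.20     0.55    -0.20]
  [  -0.20    -0.15     0.85]
d = (I − A) x:
  d_1 = (+0.85)·760 + (-0.05)·700 + (-0.30)·460 = 473.00
  d_2 = (-0.20)·760 + (+0.55)·700 + (-0.20)·460 = 141.00
  d_3 = (-0.20)·760 + (-0.15)·700 + (+0.85)·460 = 134.00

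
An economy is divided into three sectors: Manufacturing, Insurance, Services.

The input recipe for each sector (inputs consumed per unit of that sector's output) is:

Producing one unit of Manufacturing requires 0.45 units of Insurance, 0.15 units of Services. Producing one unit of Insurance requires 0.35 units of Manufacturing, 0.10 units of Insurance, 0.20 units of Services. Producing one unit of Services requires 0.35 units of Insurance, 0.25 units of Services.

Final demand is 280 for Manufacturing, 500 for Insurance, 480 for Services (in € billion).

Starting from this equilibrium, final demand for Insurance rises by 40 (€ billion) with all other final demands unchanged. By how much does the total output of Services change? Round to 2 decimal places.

Δx_3 = 21.56

I − A =
  [   1.00    -0.35     0.00]
  [  -0.45     0.90    -0.35]
  [  -0.15    -0.20     0.75]
Cofactors of I−A, C_ij = (−1)^(i+j)·(minor ij) (rows/columns in the sector order above):
  C_11 = (0.90)(0.75) − (-0.35)(-0.20) = 0.6050
  C_12 = −[(-0.45)(0.75) − (-0.35)(-0.15)] = 0.3900
  C_13 = (-0.45)(-0.20) − (0.90)(-0.15) = 0.2250
  C_21 = −[(-0.35)(0.75) − (0.00)(-0.20)] = 0.2625
  C_22 = (1.00)(0.75) − (0.00)(-0.15) = 0.7500
  C_23 = −[(1.00)(-0.20) − (-0.35)(-0.15)] = 0.2525
  C_31 = (-0.35)(-0.35) − (0.00)(0.90) = 0.1225
  C_32 = −[(1.00)(-0.35) − (0.00)(-0.45)] = 0.3500
  C_33 = (1.00)(0.90) − (-0.35)(-0.45) = 0.7425
det(I−A) = Σ_j (I−A)_1j·C_1j = (1.00)(0.6050) + (-0.35)(0.3900) + (0.00)(0.2250) = 0.4685
adj(I−A) = Cᵀ =
  [ 0.6050   0.2625   0.1225]
  [ 0.3900   0.7500   0.3500]
  [ 0.2250   0.2525   0.7425]
(I − A)⁻¹ = adj(I−A) / det(I−A) ≈
  [   1.2914     0.5603     0.2615]
  [   0.8324     1.6009     0.7471]
  [   0.4803     0.5390     1.5848]
Δx = (I − A)⁻¹ Δd with Δd having +40 in the Insurance component and 0 elsewhere.
So Δx_3 = L_32 · (+40), where L_32 = adj(I−A)_32 / det(I−A) = 0.2525 / 0.4685.
Δx_3 = 0.2525 × (+40) / 0.4685 = 10.10 / 0.4685 ≈ 21.56.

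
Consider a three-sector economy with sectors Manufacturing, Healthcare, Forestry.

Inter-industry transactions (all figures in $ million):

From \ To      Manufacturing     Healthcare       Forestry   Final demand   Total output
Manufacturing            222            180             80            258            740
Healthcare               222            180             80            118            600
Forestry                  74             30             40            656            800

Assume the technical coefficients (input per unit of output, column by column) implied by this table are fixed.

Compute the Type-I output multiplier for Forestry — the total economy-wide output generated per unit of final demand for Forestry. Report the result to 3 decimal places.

m_3 = 1.644

Technical coefficients a_ij = z_ij / X_j:
  a_11 = 222/740 = 0.30, a_21 = 222/740 = 0.30, a_31 = 74/740 = 0.10
  a_12 = 180/600 = 0.30, a_22 = 180/600 = 0.30, a_32 = 30/600 = 0.05
  a_13 = 80/800 = 0.10, a_23 = 80/800 = 0.10, a_33 = 40/800 = 0.05
I − A =
  [   0.70    -0.30    -0.10]
  [  -0.30     0.70    -0.10]
  [  -0.10    -0.05     0.95]
Cofactors of I−A, C_ij = (−1)^(i+j)·(minor ij) (rows/columns in the sector order above):
  C_11 = (0.70)(0.95) − (-0.10)(-0.05) = 0.6600
  C_12 = −[(-0.30)(0.95) − (-0.10)(-0.10)] = 0.2950
  C_13 = (-0.30)(-0.05) − (0.70)(-0.10) = 0.0850
  C_21 = −[(-0.30)(0.95) − (-0.10)(-0.05)] = 0.2900
  C_22 = (0.70)(0.95) − (-0.10)(-0.10) = 0.6550
  C_23 = −[(0.70)(-0.05) − (-0.30)(-0.10)] = 0.0650
  C_31 = (-0.30)(-0.10) − (-0.10)(0.70) = 0.1000
  C_32 = −[(0.70)(-0.10) − (-0.10)(-0.30)] = 0.1000
  C_33 = (0.70)(0.70) − (-0.30)(-0.30) = 0.4000
det(I−A) = Σ_j (I−A)_1j·C_1j = (0.70)(0.6600) + (-0.30)(0.2950) + (-0.10)(0.0850) = 0.3650
adj(I−A) = Cᵀ =
  [ 0.6600   0.2900   0.1000]
  [ 0.2950   0.6550   0.1000]
  [ 0.0850   0.0650   0.4000]
(I − A)⁻¹ = adj(I−A) / det(I−A) ≈
  [   1.8082     0.7945     0.2740]
  [   0.8082     1.7945     0.2740]
  [   0.2329     0.1781     1.0959]
The output multiplier for sector j is the column-j sum of the Leontief inverse (I − A)⁻¹ = adj(I−A) / det(I−A).
Column 3 of adj(I−A): (0.1000, 0.1000, 0.4000); det(I−A) = 0.3650.
m_3 = (0.1000 + 0.1000 + 0.4000) / 0.3650 = 0.60 / 0.3650 ≈ 1.644.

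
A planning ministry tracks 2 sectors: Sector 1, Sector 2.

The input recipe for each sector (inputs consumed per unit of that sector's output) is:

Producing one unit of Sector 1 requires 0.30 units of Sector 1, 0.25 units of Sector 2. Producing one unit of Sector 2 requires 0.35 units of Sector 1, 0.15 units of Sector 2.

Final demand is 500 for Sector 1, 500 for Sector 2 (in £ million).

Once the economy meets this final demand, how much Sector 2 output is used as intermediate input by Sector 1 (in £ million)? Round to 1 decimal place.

z_21 = 295.6

I − A =
  [   0.70    -0.35]
  [  -0.25     0.85]
det(I−A) = (0.70)(0.85) − (-0.35)(-0.25) = 0.5075
adj(I−A) = [[0.85, 0.35], [0.25, 0.70]]
(I − A)⁻¹ = adj(I−A) / det(I−A) ≈
  [   1.6749     0.6897]
  [   0.4926     1.3793]
First solve x = (I − A)⁻¹ d = adj(I−A)·d / det(I−A); in particular x_1 = (0.85·500 + 0.35·500) / 0.5075 = 600.00 / 0.5075 ≈ 1182.266.
Intermediate flow from 2 to 1: z_21 = a_21 · x_1 = 0.25 × 600.00 / 0.5075 = 150.00 / 0.5075 ≈ 295.6.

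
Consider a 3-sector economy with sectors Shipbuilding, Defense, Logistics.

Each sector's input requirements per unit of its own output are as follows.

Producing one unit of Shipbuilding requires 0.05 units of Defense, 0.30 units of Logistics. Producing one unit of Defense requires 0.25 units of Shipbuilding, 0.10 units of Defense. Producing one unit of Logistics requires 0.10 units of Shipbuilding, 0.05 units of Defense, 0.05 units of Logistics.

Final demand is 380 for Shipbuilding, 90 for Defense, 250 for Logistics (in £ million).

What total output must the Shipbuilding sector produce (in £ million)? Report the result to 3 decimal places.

I − A =
  [   1.00    -0.25    -0.10]
  [  -0.05     0.90    -0.05]
  [  -0.30     0.00     0.95]
Cofactors of I−A, C_ij = (−1)^(i+j)·(minor ij) (rows/columns in the sector order above):
  C_11 = (0.90)(0.95) − (-0.05)(0.00) = 0.8550
  C_12 = −[(-0.05)(0.95) − (-0.05)(-0.30)] = 0.0625
  C_13 = (-0.05)(0.00) − (0.90)(-0.30) = 0.2700
  C_21 = −[(-0.25)(0.95) − (-0.10)(0.00)] = 0.2375
  C_22 = (1.00)(0.95) − (-0.10)(-0.30) = 0.9200
  C_23 = −[(1.00)(0.00) − (-0.25)(-0.30)] = 0.0750
  C_31 = (-0.25)(-0.05) − (-0.10)(0.90) = 0.1025
  C_32 = −[(1.00)(-0.05) − (-0.10)(-0.05)] = 0.0550
  C_33 = (1.00)(0.90) − (-0.25)(-0.05) = 0.8875
det(I−A) = Σ_j (I−A)_1j·C_1j = (1.00)(0.8550) + (-0.25)(0.0625) + (-0.10)(0.2700) = 0.812375
adj(I−A) = Cᵀ =
  [ 0.8550   0.2375   0.1025]
  [ 0.0625   0.9200   0.0550]
  [ 0.2700   0.0750   0.8875]
(I − A)⁻¹ = adj(I−A) / det(I−A) ≈
  [   1.0525     0.2924     0.1262]
  [   0.0769     1.1325     0.0677]
  [   0.3324     0.0923     1.0925]
x = (I − A)⁻¹ d = adj(I−A)·d / det(I−A), with det(I−A) = 0.812375:
  x_S = (0.8550·380 + 0.2375·90 + 0.1025·250) / 0.812375 = 371.90 / 0.812375 ≈ 457.794
  x_D = (0.0625·380 + 0.9200·90 + 0.0550·250) / 0.812375 = 120.30 / 0.812375 ≈ 148.084
  x_L = (0.2700·380 + 0.0750·90 + 0.8875·250) / 0.812375 = 331.225 / 0.812375 ≈ 407.724

x_S = 457.794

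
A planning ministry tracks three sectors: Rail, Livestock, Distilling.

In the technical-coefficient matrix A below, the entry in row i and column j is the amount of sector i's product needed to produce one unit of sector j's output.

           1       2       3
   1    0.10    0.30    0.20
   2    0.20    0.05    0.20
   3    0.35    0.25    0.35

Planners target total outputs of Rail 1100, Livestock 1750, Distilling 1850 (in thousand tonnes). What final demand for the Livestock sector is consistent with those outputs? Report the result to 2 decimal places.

d_2 = 1072.50

I − A =
  [   0.90    -0.30    -0.20]
  [  -0.20     0.95    -0.20]
  [  -0.35    -0.25     0.65]
d = (I − A) x:
  d_1 = (+0.90)·1100 + (-0.30)·1750 + (-0.20)·1850 = 95.00
  d_2 = (-0.20)·1100 + (+0.95)·1750 + (-0.20)·1850 = 1072.50
  d_3 = (-0.35)·1100 + (-0.25)·1750 + (+0.65)·1850 = 380.00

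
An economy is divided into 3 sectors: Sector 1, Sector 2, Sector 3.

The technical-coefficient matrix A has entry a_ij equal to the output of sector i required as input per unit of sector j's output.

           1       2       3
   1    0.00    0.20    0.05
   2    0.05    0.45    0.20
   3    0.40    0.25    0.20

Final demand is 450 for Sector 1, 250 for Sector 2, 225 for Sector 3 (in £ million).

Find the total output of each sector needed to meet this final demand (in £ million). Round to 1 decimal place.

x_1 = 659.8, x_2 = 831.2, x_3 = 870.9

I − A =
  [   1.00    -0.20    -0.05]
  [  -0.05     0.55    -0.20]
  [  -0.40    -0.25     0.80]
Cofactors of I−A, C_ij = (−1)^(i+j)·(minor ij) (rows/columns in the sector order above):
  C_11 = (0.55)(0.80) − (-0.20)(-0.25) = 0.3900
  C_12 = −[(-0.05)(0.80) − (-0.20)(-0.40)] = 0.1200
  C_13 = (-0.05)(-0.25) − (0.55)(-0.40) = 0.2325
  C_21 = −[(-0.20)(0.80) − (-0.05)(-0.25)] = 0.1725
  C_22 = (1.00)(0.80) − (-0.05)(-0.40) = 0.7800
  C_23 = −[(1.00)(-0.25) − (-0.20)(-0.40)] = 0.3300
  C_31 = (-0.20)(-0.20) − (-0.05)(0.55) = 0.0675
  C_32 = −[(1.00)(-0.20) − (-0.05)(-0.05)] = 0.2025
  C_33 = (1.00)(0.55) − (-0.20)(-0.05) = 0.5400
det(I−A) = Σ_j (I−A)_1j·C_1j = (1.00)(0.3900) + (-0.20)(0.1200) + (-0.05)(0.2325) = 0.354375
adj(I−A) = Cᵀ =
  [ 0.3900   0.1725   0.0675]
  [ 0.1200   0.7800   0.2025]
  [ 0.2325   0.3300   0.5400]
(I − A)⁻¹ = adj(I−A) / det(I−A) ≈
  [   1.1005     0.4868     0.1905]
  [   0.3386     2.2011     0.5714]
  [   0.6561     0.9312     1.5238]
x = (I − A)⁻¹ d = adj(I−A)·d / det(I−A), with det(I−A) = 0.354375:
  x_1 = (0.3900·450 + 0.1725·250 + 0.0675·225) / 0.354375 = 233.8125 / 0.354375 ≈ 659.8
  x_2 = (0.1200·450 + 0.7800·250 + 0.2025·225) / 0.354375 = 294.5625 / 0.354375 ≈ 831.2
  x_3 = (0.2325·450 + 0.3300·250 + 0.5400·225) / 0.354375 = 308.625 / 0.354375 ≈ 870.9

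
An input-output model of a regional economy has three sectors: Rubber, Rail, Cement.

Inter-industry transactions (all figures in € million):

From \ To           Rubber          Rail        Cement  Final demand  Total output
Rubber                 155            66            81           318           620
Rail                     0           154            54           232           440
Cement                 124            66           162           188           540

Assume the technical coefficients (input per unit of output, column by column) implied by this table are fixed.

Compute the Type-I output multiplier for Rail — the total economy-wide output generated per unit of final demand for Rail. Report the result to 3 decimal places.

m_2 = 2.488

Technical coefficients a_ij = z_ij / X_j:
  a_11 = 155/620 = 0.25, a_21 = 0/620 = 0.00, a_31 = 124/620 = 0.20
  a_12 = 66/440 = 0.15, a_22 = 154/440 = 0.35, a_32 = 66/440 = 0.15
  a_13 = 81/540 = 0.15, a_23 = 54/540 = 0.10, a_33 = 162/540 = 0.30
I − A =
  [   0.75    -0.15    -0.15]
  [   0.00     0.65    -0.10]
  [  -0.20    -0.15     0.70]
Cofactors of I−A, C_ij = (−1)^(i+j)·(minor ij) (rows/columns in the sector order above):
  C_11 = (0.65)(0.70) − (-0.10)(-0.15) = 0.4400
  C_12 = −[(0.00)(0.70) − (-0.10)(-0.20)] = 0.0200
  C_13 = (0.00)(-0.15) − (0.65)(-0.20) = 0.1300
  C_21 = −[(-0.15)(0.70) − (-0.15)(-0.15)] = 0.1275
  C_22 = (0.75)(0.70) − (-0.15)(-0.20) = 0.4950
  C_23 = −[(0.75)(-0.15) − (-0.15)(-0.20)] = 0.1425
  C_31 = (-0.15)(-0.10) − (-0.15)(0.65) = 0.1125
  C_32 = −[(0.75)(-0.10) − (-0.15)(0.00)] = 0.0750
  C_33 = (0.75)(0.65) − (-0.15)(0.00) = 0.4875
det(I−A) = Σ_j (I−A)_1j·C_1j = (0.75)(0.4400) + (-0.15)(0.0200) + (-0.15)(0.1300) = 0.3075
adj(I−A) = Cᵀ =
  [ 0.4400   0.1275   0.1125]
  [ 0.0200   0.4950   0.0750]
  [ 0.1300   0.1425   0.4875]
(I − A)⁻¹ = adj(I−A) / det(I−A) ≈
  [   1.4309     0.4146     0.3659]
  [   0.0650     1.6098     0.2439]
  [   0.4228     0.4634     1.5854]
The output multiplier for sector j is the column-j sum of the Leontief inverse (I − A)⁻¹ = adj(I−A) / det(I−A).
Column 2 of adj(I−A): (0.1275, 0.4950, 0.1425); det(I−A) = 0.3075.
m_2 = (0.1275 + 0.4950 + 0.1425) / 0.3075 = 0.765 / 0.3075 ≈ 2.488.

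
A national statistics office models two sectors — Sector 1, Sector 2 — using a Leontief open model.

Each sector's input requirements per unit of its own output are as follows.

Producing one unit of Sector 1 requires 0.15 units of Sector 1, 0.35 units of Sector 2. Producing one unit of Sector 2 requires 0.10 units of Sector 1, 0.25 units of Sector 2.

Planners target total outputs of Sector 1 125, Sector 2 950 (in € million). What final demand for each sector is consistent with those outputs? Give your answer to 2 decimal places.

I − A =
  [   0.85    -0.10]
  [  -0.35     0.75]
d = (I − A) x:
  d_1 = (+0.85)·125 + (-0.10)·950 = 11.25
  d_2 = (-0.35)·125 + (+0.75)·950 = 668.75

d_1 = 11.25, d_2 = 668.75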